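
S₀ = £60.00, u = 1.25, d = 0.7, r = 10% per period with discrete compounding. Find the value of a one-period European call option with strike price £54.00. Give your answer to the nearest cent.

£13.88

Risk-neutral probability p = (1 + 0.1 − 0.7)/(1.25 − 0.7) = 0.4000/0.5500 = 0.7273
Terminal stock prices: S_u = 75, S_d = 42
Terminal payoffs (S − K): max(21, 0) = 21, max(-12, 0) = 0
Node 0 (S = 60): V_0 = 1/1.1·[0.7273·21.0000 + 0.2727·0.0000] = 13.8843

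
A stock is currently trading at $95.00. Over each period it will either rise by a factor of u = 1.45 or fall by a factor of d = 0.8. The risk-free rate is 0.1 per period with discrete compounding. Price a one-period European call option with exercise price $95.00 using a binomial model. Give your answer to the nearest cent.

Risk-neutral probability p = (1 + 0.1 − 0.8)/(1.45 − 0.8) = 0.3000/0.6500 = 0.4615
Terminal stock prices: S_u = 137.8, S_d = 76
Terminal payoffs (S − K): max(42.75, 0) = 42.75, max(-19, 0) = 0
Node 0 (S = 95): V_0 = 1/1.1·[0.4615·42.7500 + 0.5385·0.0000] = 17.9371

$17.94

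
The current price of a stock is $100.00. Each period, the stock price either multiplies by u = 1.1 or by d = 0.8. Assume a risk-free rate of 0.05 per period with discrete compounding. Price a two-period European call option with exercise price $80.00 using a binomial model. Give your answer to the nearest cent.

$27.84

Risk-neutral probability p = (1 + 0.05 − 0.8)/(1.1 − 0.8) = 0.2500/0.3000 = 0.8333
Terminal stock prices: S_uu = 121, S_ud = 88, S_dd = 64
Terminal payoffs (S − K): max(41, 0) = 41, max(8, 0) = 8, max(-16, 0) = 0
Node u (S = 110): V_u = 1/1.05·[0.8333·41.0000 + 0.1667·8.0000] = 33.8095
Node d (S = 80): V_d = 1/1.05·[0.8333·8.0000 + 0.1667·0.0000] = 6.3492
Node 0 (S = 100): V_0 = 1/1.05·[0.8333·33.8095 + 0.1667·6.3492] = 27.8408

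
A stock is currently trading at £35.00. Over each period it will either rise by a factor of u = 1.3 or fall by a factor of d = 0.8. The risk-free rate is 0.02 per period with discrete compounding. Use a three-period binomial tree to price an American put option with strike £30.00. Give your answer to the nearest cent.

£2.52

Risk-neutral probability p = (1 + 0.02 − 0.8)/(1.3 − 0.8) = 0.2200/0.5000 = 0.4400
Terminal stock prices: S_uuu = 76.89, S_uud = 47.32, S_udd = 29.12, S_ddd = 17.92
Terminal payoffs (K − S): max(-46.89, 0) = 0, max(-17.32, 0) = 0, max(0.88, 0) = 0.88, max(12.08, 0) = 12.08
Node uu (S = 59.15): continuation = 1/1.02·[0.4400·0.0000 + 0.5600·0.0000] = 0.0000; exercise value = 0.0000 ≤ continuation, so V_uu = 0.0000
Node ud (S = 36.4): continuation = 1/1.02·[0.4400·0.0000 + 0.5600·0.8800] = 0.4831; exercise value = 0.0000 ≤ continuation, so V_ud = 0.4831
Node dd (S = 22.4): continuation = 1/1.02·[0.4400·0.8800 + 0.5600·12.0800] = 7.0118; exercise value = 7.6000 > continuation, so V_dd = 7.6000 (exercise)
Node u (S = 45.5): continuation = 1/1.02·[0.4400·0.0000 + 0.5600·0.4831] = 0.2653; exercise value = 0.0000 ≤ continuation, so V_u = 0.2653
Node d (S = 28): continuation = 1/1.02·[0.4400·0.4831 + 0.5600·7.6000] = 4.3810; exercise value = 2.0000 ≤ continuation, so V_d = 4.3810
Node 0 (S = 35): continuation = 1/1.02·[0.4400·0.2653 + 0.5600·4.3810] = 2.5197; exercise value = 0.0000 ≤ continuation, so V_0 = 2.5197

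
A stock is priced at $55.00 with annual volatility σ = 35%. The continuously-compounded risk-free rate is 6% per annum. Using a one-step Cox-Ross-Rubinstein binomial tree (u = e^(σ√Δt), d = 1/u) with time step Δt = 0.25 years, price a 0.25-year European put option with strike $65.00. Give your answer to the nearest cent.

$9.29

CRR parameters: u = e^(σ√Δt) = e^(0.35·√0.25) = 1.1912, d = 1/u = 0.8395
Per-period rate: rΔt = 0.06·0.25 = 0.015, so R = e^0.015 = 1.0151
Risk-neutral probability p = (e^0.015 − 0.8395)/(1.1912 − 0.8395) = 0.1757/0.3518 = 0.4993
Terminal stock prices: S_u = 65.52, S_d = 46.17
Terminal payoffs (K − S): max(-0.5185, 0) = 0, max(18.83, 0) = 18.83
Node 0 (S = 55): V_0 = e^(−0.015)·[0.4993·0.0000 + 0.5007·18.8299] = 9.2873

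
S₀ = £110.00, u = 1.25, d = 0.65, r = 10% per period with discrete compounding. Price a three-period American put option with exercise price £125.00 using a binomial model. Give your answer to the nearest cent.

£19.08

Risk-neutral probability p = (1 + 0.1 − 0.65)/(1.25 − 0.65) = 0.4500/0.6000 = 0.7500
Terminal stock prices: S_uuu = 214.8, S_uud = 111.7, S_udd = 58.09, S_ddd = 30.21
Terminal payoffs (K − S): max(-89.84, 0) = 0, max(13.28, 0) = 13.28, max(66.91, 0) = 66.91, max(94.79, 0) = 94.79
Node uu (S = 171.9): continuation = 1/1.1·[0.7500·0.0000 + 0.2500·13.2812] = 3.0185; exercise value = 0.0000 ≤ continuation, so V_uu = 3.0185
Node ud (S = 89.38): continuation = 1/1.1·[0.7500·13.2812 + 0.2500·66.9062] = 24.2614; exercise value = 35.6250 > continuation, so V_ud = 35.6250 (exercise)
Node dd (S = 46.48): continuation = 1/1.1·[0.7500·66.9062 + 0.2500·94.7912] = 67.1614; exercise value = 78.5250 > continuation, so V_dd = 78.5250 (exercise)
Node u (S = 137.5): continuation = 1/1.1·[0.7500·3.0185 + 0.2500·35.6250] = 10.1546; exercise value = 0.0000 ≤ continuation, so V_u = 10.1546
Node d (S = 71.5): continuation = 1/1.1·[0.7500·35.6250 + 0.2500·78.5250] = 42.1364; exercise value = 53.5000 > continuation, so V_d = 53.5000 (exercise)
Node 0 (S = 110): continuation = 1/1.1·[0.7500·10.1546 + 0.2500·53.5000] = 19.0827; exercise value = 15.0000 ≤ continuation, so V_0 = 19.0827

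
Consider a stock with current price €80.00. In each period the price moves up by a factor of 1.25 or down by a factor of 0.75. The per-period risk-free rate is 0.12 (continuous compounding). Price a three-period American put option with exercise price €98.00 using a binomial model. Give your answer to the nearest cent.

Risk-neutral probability p = (e^0.12 − 0.75)/(1.25 − 0.75) = 0.3775/0.5000 = 0.7550
Terminal stock prices: S_uuu = 156.2, S_uud = 93.75, S_udd = 56.25, S_ddd = 33.75
Terminal payoffs (K − S): max(-58.25, 0) = 0, max(4.25, 0) = 4.25, max(41.75, 0) = 41.75, max(64.25, 0) = 64.25
Node uu (S = 125): continuation = e^(−0.12)·[0.7550·0.0000 + 0.2450·4.2500] = 0.9235; exercise value = 0.0000 ≤ continuation, so V_uu = 0.9235
Node ud (S = 75): continuation = e^(−0.12)·[0.7550·4.2500 + 0.2450·41.7500] = 11.9182; exercise value = 23.0000 > continuation, so V_ud = 23.0000 (exercise)
Node dd (S = 45): continuation = e^(−0.12)·[0.7550·41.7500 + 0.2450·64.2500] = 41.9182; exercise value = 53.0000 > continuation, so V_dd = 53.0000 (exercise)
Node u (S = 100): continuation = e^(−0.12)·[0.7550·0.9235 + 0.2450·23.0000] = 5.6163; exercise value = 0.0000 ≤ continuation, so V_u = 5.6163
Node d (S = 60): continuation = e^(−0.12)·[0.7550·23.0000 + 0.2450·53.0000] = 26.9182; exercise value = 38.0000 > continuation, so V_d = 38.0000 (exercise)
Node 0 (S = 80): continuation = e^(−0.12)·[0.7550·5.6163 + 0.2450·38.0000] = 12.0183; exercise value = 18.0000 > continuation, so V_0 = 18.0000 (exercise)

€18.00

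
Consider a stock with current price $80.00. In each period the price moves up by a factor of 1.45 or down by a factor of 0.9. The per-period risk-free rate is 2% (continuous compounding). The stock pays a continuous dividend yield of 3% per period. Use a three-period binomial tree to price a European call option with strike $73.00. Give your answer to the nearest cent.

$12.45

Per-period risk-free factor R = e^0.02 = 1.0202; dividend-adjusted growth = e^(0.02−0.03) = 0.9900.
Risk-neutral probability p = (0.9900 − 0.9)/(1.45 − 0.9) = 0.0900/0.5500 = 0.1637
Terminal stock prices: S_uuu = 243.9, S_uud = 151.4, S_udd = 93.96, S_ddd = 58.32
Terminal payoffs (S − K): max(170.9, 0) = 170.9, max(78.38, 0) = 78.38, max(20.96, 0) = 20.96, max(-14.68, 0) = 0
Node uu (S = 168.2): V_uu = e^(−0.02)·[0.1637·170.8900 + 0.8363·78.3800] = 91.6744
Node ud (S = 104.4): V_ud = e^(−0.02)·[0.1637·78.3800 + 0.8363·20.9600] = 29.7600
Node dd (S = 64.8): V_dd = e^(−0.02)·[0.1637·20.9600 + 0.8363·0.0000] = 3.3638
Node u (S = 116): V_u = e^(−0.02)·[0.1637·91.6744 + 0.8363·29.7600] = 39.1071
Node d (S = 72): V_d = e^(−0.02)·[0.1637·29.7600 + 0.8363·3.3638] = 7.5334
Node 0 (S = 80): V_0 = e^(−0.02)·[0.1637·39.1071 + 0.8363·7.5334] = 12.4513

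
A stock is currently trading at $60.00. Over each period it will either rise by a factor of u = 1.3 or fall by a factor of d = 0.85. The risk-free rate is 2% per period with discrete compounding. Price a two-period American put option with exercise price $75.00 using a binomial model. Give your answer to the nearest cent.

Risk-neutral probability p = (1 + 0.02 − 0.85)/(1.3 − 0.85) = 0.1700/0.4500 = 0.3778
Terminal stock prices: S_uu = 101.4, S_ud = 66.3, S_dd = 43.35
Terminal payoffs (K − S): max(-26.4, 0) = 0, max(8.7, 0) = 8.7, max(31.65, 0) = 31.65
Node u (S = 78): continuation = 1/1.02·[0.3778·0.0000 + 0.6222·8.7000] = 5.3072; exercise value = 0.0000 ≤ continuation, so V_u = 5.3072
Node d (S = 51): continuation = 1/1.02·[0.3778·8.7000 + 0.6222·31.6500] = 22.5294; exercise value = 24.0000 > continuation, so V_d = 24.0000 (exercise)
Node 0 (S = 60): continuation = 1/1.02·[0.3778·5.3072 + 0.6222·24.0000] = 16.6061; exercise value = 15.0000 ≤ continuation, so V_0 = 16.6061

$16.61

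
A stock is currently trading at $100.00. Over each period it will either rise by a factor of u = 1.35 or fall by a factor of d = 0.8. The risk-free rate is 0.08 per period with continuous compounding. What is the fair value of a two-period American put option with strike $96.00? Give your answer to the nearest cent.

$7.16

Risk-neutral probability p = (e^0.08 − 0.8)/(1.35 − 0.8) = 0.2833/0.5500 = 0.5151
Terminal stock prices: S_uu = 182.3, S_ud = 108, S_dd = 64
Terminal payoffs (K − S): max(-86.25, 0) = 0, max(-12, 0) = 0, max(32, 0) = 32
Node u (S = 135): continuation = e^(−0.08)·[0.5151·0.0000 + 0.4849·0.0000] = 0.0000; exercise value = 0.0000 ≤ continuation, so V_u = 0.0000
Node d (S = 80): continuation = e^(−0.08)·[0.5151·0.0000 + 0.4849·32.0000] = 14.3248; exercise value = 16.0000 > continuation, so V_d = 16.0000 (exercise)
Node 0 (S = 100): continuation = e^(−0.08)·[0.5151·0.0000 + 0.4849·16.0000] = 7.1624; exercise value = 0.0000 ≤ continuation, so V_0 = 7.1624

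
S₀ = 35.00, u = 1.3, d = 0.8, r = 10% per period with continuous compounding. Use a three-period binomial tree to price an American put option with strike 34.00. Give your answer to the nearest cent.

Risk-neutral probability p = (e^0.1 − 0.8)/(1.3 − 0.8) = 0.3052/0.5000 = 0.6103
Terminal stock prices: S_uuu = 76.89, S_uud = 47.32, S_udd = 29.12, S_ddd = 17.92
Terminal payoffs (K − S): max(-42.89, 0) = 0, max(-13.32, 0) = 0, max(4.88, 0) = 4.88, max(16.08, 0) = 16.08
Node uu (S = 59.15): continuation = e^(−0.1)·[0.6103·0.0000 + 0.3897·0.0000] = 0.0000; exercise value = 0.0000 ≤ continuation, so V_uu = 0.0000
Node ud (S = 36.4): continuation = e^(−0.1)·[0.6103·0.0000 + 0.3897·4.8800] = 1.7206; exercise value = 0.0000 ≤ continuation, so V_ud = 1.7206
Node dd (S = 22.4): continuation = e^(−0.1)·[0.6103·4.8800 + 0.3897·16.0800] = 8.3645; exercise value = 11.6000 > continuation, so V_dd = 11.6000 (exercise)
Node u (S = 45.5): continuation = e^(−0.1)·[0.6103·0.0000 + 0.3897·1.7206] = 0.6066; exercise value = 0.0000 ≤ continuation, so V_u = 0.6066
Node d (S = 28): continuation = e^(−0.1)·[0.6103·1.7206 + 0.3897·11.6000] = 5.0401; exercise value = 6.0000 > continuation, so V_d = 6.0000 (exercise)
Node 0 (S = 35): continuation = e^(−0.1)·[0.6103·0.6066 + 0.3897·6.0000] = 2.4505; exercise value = 0.0000 ≤ continuation, so V_0 = 2.4505

2.45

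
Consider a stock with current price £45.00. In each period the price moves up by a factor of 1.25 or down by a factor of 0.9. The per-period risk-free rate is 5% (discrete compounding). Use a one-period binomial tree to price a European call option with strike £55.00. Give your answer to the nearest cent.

£0.51

Risk-neutral probability p = (1 + 0.05 − 0.9)/(1.25 − 0.9) = 0.1500/0.3500 = 0.4286
Terminal stock prices: S_u = 56.25, S_d = 40.5
Terminal payoffs (S − K): max(1.25, 0) = 1.25, max(-14.5, 0) = 0
Node 0 (S = 45): V_0 = 1/1.05·[0.4286·1.2500 + 0.5714·0.0000] = 0.5102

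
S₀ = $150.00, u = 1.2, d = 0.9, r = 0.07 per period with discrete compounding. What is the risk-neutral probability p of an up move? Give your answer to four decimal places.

p = 0.5667

Risk-neutral probability p = (1 + 0.07 − 0.9)/(1.2 − 0.9) = 0.1700/0.3000 = 0.5667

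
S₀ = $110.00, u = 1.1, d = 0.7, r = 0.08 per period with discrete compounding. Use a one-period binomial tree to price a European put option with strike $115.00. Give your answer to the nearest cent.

$1.76

Risk-neutral probability p = (1 + 0.08 − 0.7)/(1.1 − 0.7) = 0.3800/0.4000 = 0.9500
Terminal stock prices: S_u = 121, S_d = 77
Terminal payoffs (K − S): max(-6, 0) = 0, max(38, 0) = 38
Node 0 (S = 110): V_0 = 1/1.08·[0.9500·0.0000 + 0.0500·38.0000] = 1.7593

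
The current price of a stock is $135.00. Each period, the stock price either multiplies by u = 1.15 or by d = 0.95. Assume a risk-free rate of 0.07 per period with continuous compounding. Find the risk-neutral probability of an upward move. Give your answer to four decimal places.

p = 0.6125

Risk-neutral probability p = (e^0.07 − 0.95)/(1.15 − 0.95) = 0.1225/0.2000 = 0.6125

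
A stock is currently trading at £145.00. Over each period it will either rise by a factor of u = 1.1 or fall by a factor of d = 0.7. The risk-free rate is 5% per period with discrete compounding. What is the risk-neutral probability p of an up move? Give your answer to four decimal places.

Risk-neutral probability p = (1 + 0.05 − 0.7)/(1.1 − 0.7) = 0.3500/0.4000 = 0.8750

p = 0.8750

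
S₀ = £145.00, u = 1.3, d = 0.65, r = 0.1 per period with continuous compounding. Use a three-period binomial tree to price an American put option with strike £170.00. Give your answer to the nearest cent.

£29.87

Risk-neutral probability p = (e^0.1 − 0.65)/(1.3 − 0.65) = 0.4552/0.6500 = 0.7003
Terminal stock prices: S_uuu = 318.6, S_uud = 159.3, S_udd = 79.64, S_ddd = 39.82
Terminal payoffs (K − S): max(-148.6, 0) = 0, max(10.72, 0) = 10.72, max(90.36, 0) = 90.36, max(130.2, 0) = 130.2
Node uu (S = 245.1): continuation = e^(−0.1)·[0.7003·0.0000 + 0.2997·10.7175] = 2.9067; exercise value = 0.0000 ≤ continuation, so V_uu = 2.9067
Node ud (S = 122.5): continuation = e^(−0.1)·[0.7003·10.7175 + 0.2997·90.3587] = 31.2974; exercise value = 47.4750 > continuation, so V_ud = 47.4750 (exercise)
Node dd (S = 61.26): continuation = e^(−0.1)·[0.7003·90.3587 + 0.2997·130.1794] = 92.5599; exercise value = 108.7375 > continuation, so V_dd = 108.7375 (exercise)
Node u (S = 188.5): continuation = e^(−0.1)·[0.7003·2.9067 + 0.2997·47.4750] = 14.7176; exercise value = 0.0000 ≤ continuation, so V_u = 14.7176
Node d (S = 94.25): continuation = e^(−0.1)·[0.7003·47.4750 + 0.2997·108.7375] = 59.5724; exercise value = 75.7500 > continuation, so V_d = 75.7500 (exercise)
Node 0 (S = 145): continuation = e^(−0.1)·[0.7003·14.7176 + 0.2997·75.7500] = 29.8698; exercise value = 25.0000 ≤ continuation, so V_0 = 29.8698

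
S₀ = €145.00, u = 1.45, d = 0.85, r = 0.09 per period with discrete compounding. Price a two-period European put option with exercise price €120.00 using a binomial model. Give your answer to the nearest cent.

€4.62

Risk-neutral probability p = (1 + 0.09 − 0.85)/(1.45 − 0.85) = 0.2400/0.6000 = 0.4000
Terminal stock prices: S_uu = 304.9, S_ud = 178.7, S_dd = 104.8
Terminal payoffs (K − S): max(-184.9, 0) = 0, max(-58.71, 0) = 0, max(15.24, 0) = 15.24
Node u (S = 210.2): V_u = 1/1.09·[0.4000·0.0000 + 0.6000·0.0000] = 0.0000
Node d (S = 123.2): V_d = 1/1.09·[0.4000·0.0000 + 0.6000·15.2375] = 8.3876
Node 0 (S = 145): V_0 = 1/1.09·[0.4000·0.0000 + 0.6000·8.3876] = 4.6170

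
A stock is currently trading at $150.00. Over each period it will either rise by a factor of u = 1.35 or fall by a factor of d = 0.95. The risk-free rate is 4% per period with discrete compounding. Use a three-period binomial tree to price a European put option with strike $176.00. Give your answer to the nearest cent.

$19.61

Risk-neutral probability p = (1 + 0.04 − 0.95)/(1.35 − 0.95) = 0.0900/0.4000 = 0.2250
Terminal stock prices: S_uuu = 369.1, S_uud = 259.7, S_udd = 182.8, S_ddd = 128.6
Terminal payoffs (K − S): max(-193.1, 0) = 0, max(-83.71, 0) = 0, max(-6.756, 0) = 0, max(47.39, 0) = 47.39
Node uu (S = 273.4): V_uu = 1/1.04·[0.2250·0.0000 + 0.7750·0.0000] = 0.0000
Node ud (S = 192.4): V_ud = 1/1.04·[0.2250·0.0000 + 0.7750·0.0000] = 0.0000
Node dd (S = 135.4): V_dd = 1/1.04·[0.2250·0.0000 + 0.7750·47.3938] = 35.3175
Node u (S = 202.5): V_u = 1/1.04·[0.2250·0.0000 + 0.7750·0.0000] = 0.0000
Node d (S = 142.5): V_d = 1/1.04·[0.2250·0.0000 + 0.7750·35.3175] = 26.3183
Node 0 (S = 150): V_0 = 1/1.04·[0.2250·0.0000 + 0.7750·26.3183] = 19.6122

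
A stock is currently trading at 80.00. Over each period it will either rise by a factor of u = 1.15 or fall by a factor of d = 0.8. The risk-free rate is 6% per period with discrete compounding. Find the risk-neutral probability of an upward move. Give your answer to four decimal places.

p = 0.7429

Risk-neutral probability p = (1 + 0.06 − 0.8)/(1.15 − 0.8) = 0.2600/0.3500 = 0.7429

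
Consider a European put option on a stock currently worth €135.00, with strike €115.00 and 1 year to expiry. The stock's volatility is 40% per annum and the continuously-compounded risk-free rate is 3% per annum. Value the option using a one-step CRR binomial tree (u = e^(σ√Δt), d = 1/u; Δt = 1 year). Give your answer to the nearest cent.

€13.36

CRR parameters: u = e^(σ√Δt) = e^(0.4·√1) = 1.4918, d = 1/u = 0.6703
Per-period rate: rΔt = 0.03·1 = 0.03, so R = e^0.03 = 1.0305
Risk-neutral probability p = (e^0.03 − 0.6703)/(1.4918 − 0.6703) = 0.3601/0.8215 = 0.4384
Terminal stock prices: S_u = 201.4, S_d = 90.49
Terminal payoffs (K − S): max(-86.4, 0) = 0, max(24.51, 0) = 24.51
Node 0 (S = 135): V_0 = e^(−0.03)·[0.4384·0.0000 + 0.5616·24.5068] = 13.3566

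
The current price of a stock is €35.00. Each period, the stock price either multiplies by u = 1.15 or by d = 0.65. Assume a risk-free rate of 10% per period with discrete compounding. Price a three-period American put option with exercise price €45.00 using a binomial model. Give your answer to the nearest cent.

€10.00

Risk-neutral probability p = (1 + 0.1 − 0.65)/(1.15 − 0.65) = 0.4500/0.5000 = 0.9000
Terminal stock prices: S_uuu = 53.23, S_uud = 30.09, S_udd = 17.01, S_ddd = 9.612
Terminal payoffs (K − S): max(-8.231, 0) = 0, max(14.91, 0) = 14.91, max(27.99, 0) = 27.99, max(35.39, 0) = 35.39
Node uu (S = 46.29): continuation = 1/1.1·[0.9000·0.0000 + 0.1000·14.9131] = 1.3557; exercise value = 0.0000 ≤ continuation, so V_uu = 1.3557
Node ud (S = 26.16): continuation = 1/1.1·[0.9000·14.9131 + 0.1000·27.9944] = 14.7466; exercise value = 18.8375 > continuation, so V_ud = 18.8375 (exercise)
Node dd (S = 14.79): continuation = 1/1.1·[0.9000·27.9944 + 0.1000·35.3881] = 26.1216; exercise value = 30.2125 > continuation, so V_dd = 30.2125 (exercise)
Node u (S = 40.25): continuation = 1/1.1·[0.9000·1.3557 + 0.1000·18.8375] = 2.8217; exercise value = 4.7500 > continuation, so V_u = 4.7500 (exercise)
Node d (S = 22.75): continuation = 1/1.1·[0.9000·18.8375 + 0.1000·30.2125] = 18.1591; exercise value = 22.2500 > continuation, so V_d = 22.2500 (exercise)
Node 0 (S = 35): continuation = 1/1.1·[0.9000·4.7500 + 0.1000·22.2500] = 5.9091; exercise value = 10.0000 > continuation, so V_0 = 10.0000 (exercise)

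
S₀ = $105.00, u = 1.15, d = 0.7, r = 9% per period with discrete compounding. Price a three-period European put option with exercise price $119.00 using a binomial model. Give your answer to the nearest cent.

Risk-neutral probability p = (1 + 0.09 − 0.7)/(1.15 − 0.7) = 0.3900/0.4500 = 0.8667
Terminal stock prices: S_uuu = 159.7, S_uud = 97.2, S_udd = 59.17, S_ddd = 36.01
Terminal payoffs (K − S): max(-40.69, 0) = 0, max(21.8, 0) = 21.8, max(59.83, 0) = 59.83, max(82.99, 0) = 82.99
Node uu (S = 138.9): V_uu = 1/1.09·[0.8667·0.0000 + 0.1333·21.7963] = 2.6662
Node ud (S = 84.52): V_ud = 1/1.09·[0.8667·21.7963 + 0.1333·59.8325] = 24.6493
Node dd (S = 51.45): V_dd = 1/1.09·[0.8667·59.8325 + 0.1333·82.9850] = 57.7243
Node u (S = 120.7): V_u = 1/1.09·[0.8667·2.6662 + 0.1333·24.6493] = 5.1351
Node d (S = 73.5): V_d = 1/1.09·[0.8667·24.6493 + 0.1333·57.7243] = 26.6599
Node 0 (S = 105): V_0 = 1/1.09·[0.8667·5.1351 + 0.1333·26.6599] = 7.3441

$7.34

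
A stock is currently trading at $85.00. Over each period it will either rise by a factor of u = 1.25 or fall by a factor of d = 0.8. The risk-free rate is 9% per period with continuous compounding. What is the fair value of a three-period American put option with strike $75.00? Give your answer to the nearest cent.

$2.90

Risk-neutral probability p = (e^0.09 − 0.8)/(1.25 − 0.8) = 0.2942/0.4500 = 0.6537
Terminal stock prices: S_uuu = 166, S_uud = 106.2, S_udd = 68, S_ddd = 43.52
Terminal payoffs (K − S): max(-91.02, 0) = 0, max(-31.25, 0) = 0, max(7, 0) = 7, max(31.48, 0) = 31.48
Node uu (S = 132.8): continuation = e^(−0.09)·[0.6537·0.0000 + 0.3463·0.0000] = 0.0000; exercise value = 0.0000 ≤ continuation, so V_uu = 0.0000
Node ud (S = 85): continuation = e^(−0.09)·[0.6537·0.0000 + 0.3463·7.0000] = 2.2153; exercise value = 0.0000 ≤ continuation, so V_ud = 2.2153
Node dd (S = 54.4): continuation = e^(−0.09)·[0.6537·7.0000 + 0.3463·31.4800] = 14.1448; exercise value = 20.6000 > continuation, so V_dd = 20.6000 (exercise)
Node u (S = 106.2): continuation = e^(−0.09)·[0.6537·0.0000 + 0.3463·2.2153] = 0.7011; exercise value = 0.0000 ≤ continuation, so V_u = 0.7011
Node d (S = 68): continuation = e^(−0.09)·[0.6537·2.2153 + 0.3463·20.6000] = 7.8430; exercise value = 7.0000 ≤ continuation, so V_d = 7.8430
Node 0 (S = 85): continuation = e^(−0.09)·[0.6537·0.7011 + 0.3463·7.8430] = 2.9010; exercise value = 0.0000 ≤ continuation, so V_0 = 2.9010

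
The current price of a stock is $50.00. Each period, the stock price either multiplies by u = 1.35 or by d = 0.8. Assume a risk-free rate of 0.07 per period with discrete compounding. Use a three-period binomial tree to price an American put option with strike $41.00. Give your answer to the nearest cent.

Risk-neutral probability p = (1 + 0.07 − 0.8)/(1.35 − 0.8) = 0.2700/0.5500 = 0.4909
Terminal stock prices: S_uuu = 123, S_uud = 72.9, S_udd = 43.2, S_ddd = 25.6
Terminal payoffs (K − S): max(-82.02, 0) = 0, max(-31.9, 0) = 0, max(-2.2, 0) = 0, max(15.4, 0) = 15.4
Node uu (S = 91.13): continuation = 1/1.07·[0.4909·0.0000 + 0.5091·0.0000] = 0.0000; exercise value = 0.0000 ≤ continuation, so V_uu = 0.0000
Node ud (S = 54): continuation = 1/1.07·[0.4909·0.0000 + 0.5091·0.0000] = 0.0000; exercise value = 0.0000 ≤ continuation, so V_ud = 0.0000
Node dd (S = 32): continuation = 1/1.07·[0.4909·0.0000 + 0.5091·15.4000] = 7.3271; exercise value = 9.0000 > continuation, so V_dd = 9.0000 (exercise)
Node u (S = 67.5): continuation = 1/1.07·[0.4909·0.0000 + 0.5091·0.0000] = 0.0000; exercise value = 0.0000 ≤ continuation, so V_u = 0.0000
Node d (S = 40): continuation = 1/1.07·[0.4909·0.0000 + 0.5091·9.0000] = 4.2821; exercise value = 1.0000 ≤ continuation, so V_d = 4.2821
Node 0 (S = 50): continuation = 1/1.07·[0.4909·0.0000 + 0.5091·4.2821] = 2.0373; exercise value = 0.0000 ≤ continuation, so V_0 = 2.0373

$2.04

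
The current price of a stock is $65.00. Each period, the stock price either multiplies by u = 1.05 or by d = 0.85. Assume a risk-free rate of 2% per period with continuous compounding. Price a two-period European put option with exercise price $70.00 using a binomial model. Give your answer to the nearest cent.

$3.41

Risk-neutral probability p = (e^0.02 − 0.85)/(1.05 − 0.85) = 0.1702/0.2000 = 0.8510
Terminal stock prices: S_uu = 71.66, S_ud = 58.01, S_dd = 46.96
Terminal payoffs (K − S): max(-1.663, 0) = 0, max(11.99, 0) = 11.99, max(23.04, 0) = 23.04
Node u (S = 68.25): V_u = e^(−0.02)·[0.8510·0.0000 + 0.1490·11.9875] = 1.7507
Node d (S = 55.25): V_d = e^(−0.02)·[0.8510·11.9875 + 0.1490·23.0375] = 13.3639
Node 0 (S = 65): V_0 = e^(−0.02)·[0.8510·1.7507 + 0.1490·13.3639] = 3.4121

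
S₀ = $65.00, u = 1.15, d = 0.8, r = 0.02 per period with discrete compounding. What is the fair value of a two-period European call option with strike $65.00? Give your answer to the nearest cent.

$7.96

Risk-neutral probability p = (1 + 0.02 − 0.8)/(1.15 − 0.8) = 0.2200/0.3500 = 0.6286
Terminal stock prices: S_uu = 85.96, S_ud = 59.8, S_dd = 41.6
Terminal payoffs (S − K): max(20.96, 0) = 20.96, max(-5.2, 0) = 0, max(-23.4, 0) = 0
Node u (S = 74.75): V_u = 1/1.02·[0.6286·20.9625 + 0.3714·0.0000] = 12.9181
Node d (S = 52): V_d = 1/1.02·[0.6286·0.0000 + 0.3714·0.0000] = 0.0000
Node 0 (S = 65): V_0 = 1/1.02·[0.6286·12.9181 + 0.3714·0.0000] = 7.9607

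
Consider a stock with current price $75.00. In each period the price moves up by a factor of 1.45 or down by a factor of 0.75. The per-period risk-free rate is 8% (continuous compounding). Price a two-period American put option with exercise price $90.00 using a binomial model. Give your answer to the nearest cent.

$18.11

Risk-neutral probability p = (e^0.08 − 0.75)/(1.45 − 0.75) = 0.3333/0.7000 = 0.4761
Terminal stock prices: S_uu = 157.7, S_ud = 81.56, S_dd = 42.19
Terminal payoffs (K − S): max(-67.69, 0) = 0, max(8.438, 0) = 8.438, max(47.81, 0) = 47.81
Node u (S = 108.8): continuation = e^(−0.08)·[0.4761·0.0000 + 0.5239·8.4375] = 4.0804; exercise value = 0.0000 ≤ continuation, so V_u = 4.0804
Node d (S = 56.25): continuation = e^(−0.08)·[0.4761·8.4375 + 0.5239·47.8125] = 26.8305; exercise value = 33.7500 > continuation, so V_d = 33.7500 (exercise)
Node 0 (S = 75): continuation = e^(−0.08)·[0.4761·4.0804 + 0.5239·33.7500] = 18.1148; exercise value = 15.0000 ≤ continuation, so V_0 = 18.1148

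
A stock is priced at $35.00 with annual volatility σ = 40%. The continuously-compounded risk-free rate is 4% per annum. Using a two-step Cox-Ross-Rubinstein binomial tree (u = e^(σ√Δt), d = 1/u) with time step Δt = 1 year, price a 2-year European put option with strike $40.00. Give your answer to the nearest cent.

CRR parameters: u = e^(σ√Δt) = e^(0.4·√1) = 1.4918, d = 1/u = 0.6703
Per-period rate: rΔt = 0.04·1 = 0.04, so R = e^0.04 = 1.0408
Risk-neutral probability p = (e^0.04 − 0.6703)/(1.4918 − 0.6703) = 0.3705/0.8215 = 0.4510
Terminal stock prices: S_uu = 77.89, S_ud = 35, S_dd = 15.73
Terminal payoffs (K − S): max(-37.89, 0) = 0, max(5, 0) = 5, max(24.27, 0) = 24.27
Node u (S = 52.21): V_u = e^(−0.04)·[0.4510·0.0000 + 0.5490·5.0000] = 2.6374
Node d (S = 23.46): V_d = e^(−0.04)·[0.4510·5.0000 + 0.5490·24.2735] = 14.9704
Node 0 (S = 35): V_0 = e^(−0.04)·[0.4510·2.6374 + 0.5490·14.9704] = 9.0394

$9.04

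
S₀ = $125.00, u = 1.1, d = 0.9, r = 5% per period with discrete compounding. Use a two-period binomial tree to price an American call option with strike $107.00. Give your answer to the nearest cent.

Risk-neutral probability p = (1 + 0.05 − 0.9)/(1.1 − 0.9) = 0.1500/0.2000 = 0.7500
Terminal stock prices: S_uu = 151.3, S_ud = 123.8, S_dd = 101.2
Terminal payoffs (S − K): max(44.25, 0) = 44.25, max(16.75, 0) = 16.75, max(-5.75, 0) = 0
Node u (S = 137.5): continuation = 1/1.05·[0.7500·44.2500 + 0.2500·16.7500] = 35.5952; exercise value = 30.5000 ≤ continuation, so V_u = 35.5952
Node d (S = 112.5): continuation = 1/1.05·[0.7500·16.7500 + 0.2500·0.0000] = 11.9643; exercise value = 5.5000 ≤ continuation, so V_d = 11.9643
Node 0 (S = 125): continuation = 1/1.05·[0.7500·35.5952 + 0.2500·11.9643] = 28.2738; exercise value = 18.0000 ≤ continuation, so V_0 = 28.2738

$28.27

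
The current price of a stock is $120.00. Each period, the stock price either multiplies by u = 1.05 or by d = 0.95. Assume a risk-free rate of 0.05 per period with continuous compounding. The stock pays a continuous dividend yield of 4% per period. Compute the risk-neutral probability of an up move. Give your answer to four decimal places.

p = 0.6005

Per-period risk-free factor R = e^0.05 = 1.0513; dividend-adjusted growth = e^(0.05−0.04) = 1.0101.
Risk-neutral probability p = (1.0101 − 0.95)/(1.05 − 0.95) = 0.0601/0.1000 = 0.6005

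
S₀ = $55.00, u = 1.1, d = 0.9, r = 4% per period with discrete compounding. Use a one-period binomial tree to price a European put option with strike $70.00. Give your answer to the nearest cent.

Risk-neutral probability p = (1 + 0.04 − 0.9)/(1.1 − 0.9) = 0.1400/0.2000 = 0.7000
Terminal stock prices: S_u = 60.5, S_d = 49.5
Terminal payoffs (K − S): max(9.5, 0) = 9.5, max(20.5, 0) = 20.5
Node 0 (S = 55): V_0 = 1/1.04·[0.7000·9.5000 + 0.3000·20.5000] = 12.3077

$12.31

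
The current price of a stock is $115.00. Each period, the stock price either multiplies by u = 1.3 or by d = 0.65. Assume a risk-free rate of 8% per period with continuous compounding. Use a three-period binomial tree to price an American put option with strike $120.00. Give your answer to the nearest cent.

Risk-neutral probability p = (e^0.08 − 0.65)/(1.3 − 0.65) = 0.4333/0.6500 = 0.6666
Terminal stock prices: S_uuu = 252.7, S_uud = 126.3, S_udd = 63.16, S_ddd = 31.58
Terminal payoffs (K − S): max(-132.7, 0) = 0, max(-6.328, 0) = 0, max(56.84, 0) = 56.84, max(88.42, 0) = 88.42
Node uu (S = 194.4): continuation = e^(−0.08)·[0.6666·0.0000 + 0.3334·0.0000] = 0.0000; exercise value = 0.0000 ≤ continuation, so V_uu = 0.0000
Node ud (S = 97.17): continuation = e^(−0.08)·[0.6666·0.0000 + 0.3334·56.8362] = 17.4926; exercise value = 22.8250 > continuation, so V_ud = 22.8250 (exercise)
Node dd (S = 48.59): continuation = e^(−0.08)·[0.6666·56.8362 + 0.3334·88.4181] = 62.1865; exercise value = 71.4125 > continuation, so V_dd = 71.4125 (exercise)
Node u (S = 149.5): continuation = e^(−0.08)·[0.6666·0.0000 + 0.3334·22.8250] = 7.0249; exercise value = 0.0000 ≤ continuation, so V_u = 7.0249
Node d (S = 74.75): continuation = e^(−0.08)·[0.6666·22.8250 + 0.3334·71.4125] = 36.0240; exercise value = 45.2500 > continuation, so V_d = 45.2500 (exercise)
Node 0 (S = 115): continuation = e^(−0.08)·[0.6666·7.0249 + 0.3334·45.2500] = 18.2494; exercise value = 5.0000 ≤ continuation, so V_0 = 18.2494

$18.25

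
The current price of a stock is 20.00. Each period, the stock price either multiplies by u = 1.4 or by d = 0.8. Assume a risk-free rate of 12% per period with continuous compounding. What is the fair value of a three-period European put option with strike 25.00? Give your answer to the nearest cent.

2.63

Risk-neutral probability p = (e^0.12 − 0.8)/(1.4 − 0.8) = 0.3275/0.6000 = 0.5458
Terminal stock prices: S_uuu = 54.88, S_uud = 31.36, S_udd = 17.92, S_ddd = 10.24
Terminal payoffs (K − S): max(-29.88, 0) = 0, max(-6.36, 0) = 0, max(7.08, 0) = 7.08, max(14.76, 0) = 14.76
Node uu (S = 39.2): V_uu = e^(−0.12)·[0.5458·0.0000 + 0.4542·0.0000] = 0.0000
Node ud (S = 22.4): V_ud = e^(−0.12)·[0.5458·0.0000 + 0.4542·7.0800] = 2.8519
Node dd (S = 12.8): V_dd = e^(−0.12)·[0.5458·7.0800 + 0.4542·14.7600] = 9.3730
Node u (S = 28): V_u = e^(−0.12)·[0.5458·0.0000 + 0.4542·2.8519] = 1.1488
Node d (S = 16): V_d = e^(−0.12)·[0.5458·2.8519 + 0.4542·9.3730] = 5.1562
Node 0 (S = 20): V_0 = e^(−0.12)·[0.5458·1.1488 + 0.4542·5.1562] = 2.6331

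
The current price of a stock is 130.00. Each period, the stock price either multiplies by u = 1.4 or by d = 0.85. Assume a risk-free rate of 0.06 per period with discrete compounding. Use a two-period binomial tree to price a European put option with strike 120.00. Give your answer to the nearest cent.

Risk-neutral probability p = (1 + 0.06 − 0.85)/(1.4 − 0.85) = 0.2100/0.5500 = 0.3818
Terminal stock prices: S_uu = 254.8, S_ud = 154.7, S_dd = 93.92
Terminal payoffs (K − S): max(-134.8, 0) = 0, max(-34.7, 0) = 0, max(26.08, 0) = 26.08
Node u (S = 182): V_u = 1/1.06·[0.3818·0.0000 + 0.6182·0.0000] = 0.0000
Node d (S = 110.5): V_d = 1/1.06·[0.3818·0.0000 + 0.6182·26.0750] = 15.2067
Node 0 (S = 130): V_0 = 1/1.06·[0.3818·0.0000 + 0.6182·15.2067] = 8.8684

8.87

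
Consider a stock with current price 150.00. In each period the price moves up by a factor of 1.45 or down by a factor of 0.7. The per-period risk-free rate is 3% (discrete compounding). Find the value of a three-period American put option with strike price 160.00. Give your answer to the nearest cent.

Risk-neutral probability p = (1 + 0.03 − 0.7)/(1.45 − 0.7) = 0.3300/0.7500 = 0.4400
Terminal stock prices: S_uuu = 457.3, S_uud = 220.8, S_udd = 106.6, S_ddd = 51.45
Terminal payoffs (K − S): max(-297.3, 0) = 0, max(-60.76, 0) = 0, max(53.43, 0) = 53.43, max(108.6, 0) = 108.6
Node uu (S = 315.4): continuation = 1/1.03·[0.4400·0.0000 + 0.5600·0.0000] = 0.0000; exercise value = 0.0000 ≤ continuation, so V_uu = 0.0000
Node ud (S = 152.2): continuation = 1/1.03·[0.4400·0.0000 + 0.5600·53.4250] = 29.0466; exercise value = 7.7500 ≤ continuation, so V_ud = 29.0466
Node dd (S = 73.5): continuation = 1/1.03·[0.4400·53.4250 + 0.5600·108.5500] = 81.8398; exercise value = 86.5000 > continuation, so V_dd = 86.5000 (exercise)
Node u (S = 217.5): continuation = 1/1.03·[0.4400·0.0000 + 0.5600·29.0466] = 15.7923; exercise value = 0.0000 ≤ continuation, so V_u = 15.7923
Node d (S = 105): continuation = 1/1.03·[0.4400·29.0466 + 0.5600·86.5000] = 59.4374; exercise value = 55.0000 ≤ continuation, so V_d = 59.4374
Node 0 (S = 150): continuation = 1/1.03·[0.4400·15.7923 + 0.5600·59.4374] = 39.0617; exercise value = 10.0000 ≤ continuation, so V_0 = 39.0617

39.06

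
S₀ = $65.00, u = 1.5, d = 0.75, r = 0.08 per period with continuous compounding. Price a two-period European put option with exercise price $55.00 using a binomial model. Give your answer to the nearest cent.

$4.85

Risk-neutral probability p = (e^0.08 − 0.75)/(1.5 − 0.75) = 0.3333/0.7500 = 0.4444
Terminal stock prices: S_uu = 146.2, S_ud = 73.12, S_dd = 36.56
Terminal payoffs (K − S): max(-91.25, 0) = 0, max(-18.12, 0) = 0, max(18.44, 0) = 18.44
Node u (S = 97.5): V_u = e^(−0.08)·[0.4444·0.0000 + 0.5556·0.0000] = 0.0000
Node d (S = 48.75): V_d = e^(−0.08)·[0.4444·0.0000 + 0.5556·18.4375] = 9.4566
Node 0 (S = 65): V_0 = e^(−0.08)·[0.4444·0.0000 + 0.5556·9.4566] = 4.8503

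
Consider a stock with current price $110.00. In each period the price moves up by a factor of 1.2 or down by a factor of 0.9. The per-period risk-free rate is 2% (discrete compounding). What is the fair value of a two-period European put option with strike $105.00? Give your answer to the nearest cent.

$5.50

Risk-neutral probability p = (1 + 0.02 − 0.9)/(1.2 − 0.9) = 0.1200/0.3000 = 0.4000
Terminal stock prices: S_uu = 158.4, S_ud = 118.8, S_dd = 89.1
Terminal payoffs (K − S): max(-53.4, 0) = 0, max(-13.8, 0) = 0, max(15.9, 0) = 15.9
Node u (S = 132): V_u = 1/1.02·[0.4000·0.0000 + 0.6000·0.0000] = 0.0000
Node d (S = 99): V_d = 1/1.02·[0.4000·0.0000 + 0.6000·15.9000] = 9.3529
Node 0 (S = 110): V_0 = 1/1.02·[0.4000·0.0000 + 0.6000·9.3529] = 5.5017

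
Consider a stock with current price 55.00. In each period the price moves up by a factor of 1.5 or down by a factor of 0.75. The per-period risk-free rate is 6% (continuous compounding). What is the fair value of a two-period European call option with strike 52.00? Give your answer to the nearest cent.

15.26

Risk-neutral probability p = (e^0.06 − 0.75)/(1.5 − 0.75) = 0.3118/0.7500 = 0.4158
Terminal stock prices: S_uu = 123.8, S_ud = 61.88, S_dd = 30.94
Terminal payoffs (S − K): max(71.75, 0) = 71.75, max(9.875, 0) = 9.875, max(-21.06, 0) = 0
Node u (S = 82.5): V_u = e^(−0.06)·[0.4158·71.7500 + 0.5842·9.8750] = 33.5282
Node d (S = 41.25): V_d = e^(−0.06)·[0.4158·9.8750 + 0.5842·0.0000] = 3.8667
Node 0 (S = 55): V_0 = e^(−0.06)·[0.4158·33.5282 + 0.5842·3.8667] = 15.2561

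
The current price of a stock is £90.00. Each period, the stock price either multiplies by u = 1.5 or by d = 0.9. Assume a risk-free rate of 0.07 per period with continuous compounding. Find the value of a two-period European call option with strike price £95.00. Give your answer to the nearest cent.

Risk-neutral probability p = (e^0.07 − 0.9)/(1.5 − 0.9) = 0.1725/0.6000 = 0.2875
Terminal stock prices: S_uu = 202.5, S_ud = 121.5, S_dd = 72.9
Terminal payoffs (S − K): max(107.5, 0) = 107.5, max(26.5, 0) = 26.5, max(-22.1, 0) = 0
Node u (S = 135): V_u = e^(−0.07)·[0.2875·107.5000 + 0.7125·26.5000] = 46.4226
Node d (S = 81): V_d = e^(−0.07)·[0.2875·26.5000 + 0.7125·0.0000] = 7.1040
Node 0 (S = 90): V_0 = e^(−0.07)·[0.2875·46.4226 + 0.7125·7.1040] = 17.1641

£17.16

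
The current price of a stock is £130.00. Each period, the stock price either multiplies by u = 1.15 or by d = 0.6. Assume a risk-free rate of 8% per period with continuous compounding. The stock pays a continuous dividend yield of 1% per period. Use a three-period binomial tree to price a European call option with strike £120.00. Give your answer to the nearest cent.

Per-period risk-free factor R = e^0.08 = 1.0833; dividend-adjusted growth = e^(0.08−0.01) = 1.0725.
Risk-neutral probability p = (1.0725 − 0.6)/(1.15 − 0.6) = 0.4725/0.5500 = 0.8591
Terminal stock prices: S_uuu = 197.7, S_uud = 103.2, S_udd = 53.82, S_ddd = 28.08
Terminal payoffs (S − K): max(77.71, 0) = 77.71, max(-16.85, 0) = 0, max(-66.18, 0) = 0, max(-91.92, 0) = 0
Node uu (S = 171.9): V_uu = e^(−0.08)·[0.8591·77.7137 + 0.1409·0.0000] = 61.6312
Node ud (S = 89.7): V_ud = e^(−0.08)·[0.8591·0.0000 + 0.1409·0.0000] = 0.0000
Node dd (S = 46.8): V_dd = e^(−0.08)·[0.8591·0.0000 + 0.1409·0.0000] = 0.0000
Node u (S = 149.5): V_u = e^(−0.08)·[0.8591·61.6312 + 0.1409·0.0000] = 48.8769
Node d (S = 78): V_d = e^(−0.08)·[0.8591·0.0000 + 0.1409·0.0000] = 0.0000
Node 0 (S = 130): V_0 = e^(−0.08)·[0.8591·48.8769 + 0.1409·0.0000] = 38.7621

£38.76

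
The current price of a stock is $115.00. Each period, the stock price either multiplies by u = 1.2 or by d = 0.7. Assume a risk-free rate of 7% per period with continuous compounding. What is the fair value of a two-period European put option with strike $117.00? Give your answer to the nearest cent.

Risk-neutral probability p = (e^0.07 − 0.7)/(1.2 − 0.7) = 0.3725/0.5000 = 0.7450
Terminal stock prices: S_uu = 165.6, S_ud = 96.6, S_dd = 56.35
Terminal payoffs (K − S): max(-48.6, 0) = 0, max(20.4, 0) = 20.4, max(60.65, 0) = 60.65
Node u (S = 138): V_u = e^(−0.07)·[0.7450·0.0000 + 0.2550·20.4000] = 4.8500
Node d (S = 80.5): V_d = e^(−0.07)·[0.7450·20.4000 + 0.2550·60.6500] = 28.5901
Node 0 (S = 115): V_0 = e^(−0.07)·[0.7450·4.8500 + 0.2550·28.5901] = 10.1662

$10.17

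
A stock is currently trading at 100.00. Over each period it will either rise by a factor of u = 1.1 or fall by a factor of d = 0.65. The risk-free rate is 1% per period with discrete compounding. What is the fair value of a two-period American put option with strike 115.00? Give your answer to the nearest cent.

16.72

Risk-neutral probability p = (1 + 0.01 − 0.65)/(1.1 − 0.65) = 0.3600/0.4500 = 0.8000
Terminal stock prices: S_uu = 121, S_ud = 71.5, S_dd = 42.25
Terminal payoffs (K − S): max(-6, 0) = 0, max(43.5, 0) = 43.5, max(72.75, 0) = 72.75
Node u (S = 110): continuation = 1/1.01·[0.8000·0.0000 + 0.2000·43.5000] = 8.6139; exercise value = 5.0000 ≤ continuation, so V_u = 8.6139
Node d (S = 65): continuation = 1/1.01·[0.8000·43.5000 + 0.2000·72.7500] = 48.8614; exercise value = 50.0000 > continuation, so V_d = 50.0000 (exercise)
Node 0 (S = 100): continuation = 1/1.01·[0.8000·8.6139 + 0.2000·50.0000] = 16.7239; exercise value = 15.0000 ≤ continuation, so V_0 = 16.7239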